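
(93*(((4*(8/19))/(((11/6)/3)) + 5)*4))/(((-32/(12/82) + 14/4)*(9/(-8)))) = 3216064/269819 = 11.92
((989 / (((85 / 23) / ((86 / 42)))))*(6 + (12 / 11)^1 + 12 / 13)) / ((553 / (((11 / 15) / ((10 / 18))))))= 1120926666 / 106936375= 10.48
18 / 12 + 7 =17 / 2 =8.50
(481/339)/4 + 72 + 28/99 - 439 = -16393987/44748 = -366.36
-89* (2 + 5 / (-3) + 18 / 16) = -3115 / 24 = -129.79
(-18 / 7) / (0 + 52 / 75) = -675 / 182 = -3.71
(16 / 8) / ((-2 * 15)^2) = 1 / 450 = 0.00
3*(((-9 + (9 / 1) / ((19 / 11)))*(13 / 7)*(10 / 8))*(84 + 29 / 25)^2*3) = -9545741946 / 16625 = -574179.97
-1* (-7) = 7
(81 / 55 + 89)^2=24760576 / 3025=8185.31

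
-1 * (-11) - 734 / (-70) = 752 / 35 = 21.49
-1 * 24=-24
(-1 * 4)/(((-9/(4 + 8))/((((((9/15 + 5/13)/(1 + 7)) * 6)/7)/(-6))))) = -128/1365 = -0.09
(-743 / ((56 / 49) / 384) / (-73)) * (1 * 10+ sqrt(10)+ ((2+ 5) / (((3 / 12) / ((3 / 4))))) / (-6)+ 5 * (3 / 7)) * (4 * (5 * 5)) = 24964800 * sqrt(10) / 73+ 215767200 / 73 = 4037162.05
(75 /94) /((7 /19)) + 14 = 10637 /658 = 16.17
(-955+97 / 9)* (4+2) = -16996 / 3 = -5665.33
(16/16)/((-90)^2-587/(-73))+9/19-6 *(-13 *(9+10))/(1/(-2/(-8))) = 8343833813/22491706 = 370.97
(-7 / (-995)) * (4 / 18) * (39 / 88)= 91 / 131340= 0.00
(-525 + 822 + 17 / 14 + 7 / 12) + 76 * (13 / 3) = 52763 / 84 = 628.13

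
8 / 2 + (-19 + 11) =-4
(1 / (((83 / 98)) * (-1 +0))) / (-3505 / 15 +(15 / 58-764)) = 0.00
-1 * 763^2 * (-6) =3493014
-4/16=-1/4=-0.25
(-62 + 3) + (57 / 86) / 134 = -679859 / 11524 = -59.00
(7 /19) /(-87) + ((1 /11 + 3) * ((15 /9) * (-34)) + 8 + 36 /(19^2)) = -19238005 /115159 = -167.06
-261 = -261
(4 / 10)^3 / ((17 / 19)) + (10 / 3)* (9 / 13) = 65726 / 27625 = 2.38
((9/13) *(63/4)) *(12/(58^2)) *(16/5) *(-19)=-129276/54665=-2.36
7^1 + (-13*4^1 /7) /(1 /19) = -939 /7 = -134.14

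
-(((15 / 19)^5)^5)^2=-63762150021404958690340780691485633724369108676910400390625 / 8663234049605954426644038200675212212900743262211018069459689001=-0.00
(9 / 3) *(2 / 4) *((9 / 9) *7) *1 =10.50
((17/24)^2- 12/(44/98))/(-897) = 166165/5683392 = 0.03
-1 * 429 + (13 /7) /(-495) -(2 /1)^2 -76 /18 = -168332 /385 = -437.23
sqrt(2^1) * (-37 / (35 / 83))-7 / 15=-3071 * sqrt(2) / 35-7 / 15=-124.55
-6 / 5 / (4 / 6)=-9 / 5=-1.80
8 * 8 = 64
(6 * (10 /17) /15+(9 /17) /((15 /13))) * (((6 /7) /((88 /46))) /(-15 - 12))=-1357 /117810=-0.01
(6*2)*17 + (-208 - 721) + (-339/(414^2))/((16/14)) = -725.00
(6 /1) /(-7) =-6 /7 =-0.86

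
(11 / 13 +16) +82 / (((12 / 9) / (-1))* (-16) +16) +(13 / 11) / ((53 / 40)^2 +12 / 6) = 931472837 / 48120072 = 19.36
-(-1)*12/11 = 12/11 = 1.09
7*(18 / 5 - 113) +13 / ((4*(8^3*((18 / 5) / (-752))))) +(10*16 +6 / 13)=-90854063 / 149760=-606.66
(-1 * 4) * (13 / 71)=-52 / 71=-0.73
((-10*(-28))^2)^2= 6146560000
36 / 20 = 9 / 5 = 1.80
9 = 9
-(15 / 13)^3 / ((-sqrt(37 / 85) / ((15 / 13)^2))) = 759375 * sqrt(3145) / 13737841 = 3.10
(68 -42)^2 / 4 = 169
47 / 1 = 47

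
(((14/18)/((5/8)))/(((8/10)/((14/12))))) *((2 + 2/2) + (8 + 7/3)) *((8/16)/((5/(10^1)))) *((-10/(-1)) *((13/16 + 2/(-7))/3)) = 10325/243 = 42.49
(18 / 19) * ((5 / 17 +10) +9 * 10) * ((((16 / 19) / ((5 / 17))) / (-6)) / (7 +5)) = -3.78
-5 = -5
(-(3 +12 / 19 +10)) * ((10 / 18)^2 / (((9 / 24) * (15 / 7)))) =-72520 / 13851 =-5.24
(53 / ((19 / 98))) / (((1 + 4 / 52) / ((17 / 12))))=81991 / 228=359.61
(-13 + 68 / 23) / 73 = -231 / 1679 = -0.14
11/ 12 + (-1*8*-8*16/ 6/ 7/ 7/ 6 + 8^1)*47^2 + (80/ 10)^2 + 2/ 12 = 33550231/ 1764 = 19019.41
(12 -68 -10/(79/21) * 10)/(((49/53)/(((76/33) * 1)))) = -3754096/18249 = -205.72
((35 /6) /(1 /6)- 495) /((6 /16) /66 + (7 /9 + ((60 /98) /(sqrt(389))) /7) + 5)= -305487703353349440 /3840814675342181 + 11876365670400 * sqrt(389) /3840814675342181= -79.48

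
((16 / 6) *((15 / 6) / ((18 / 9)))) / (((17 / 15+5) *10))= 5 / 92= 0.05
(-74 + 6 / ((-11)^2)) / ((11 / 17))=-152116 / 1331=-114.29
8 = 8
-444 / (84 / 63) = -333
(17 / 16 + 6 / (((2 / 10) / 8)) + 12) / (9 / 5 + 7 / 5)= 20245 / 256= 79.08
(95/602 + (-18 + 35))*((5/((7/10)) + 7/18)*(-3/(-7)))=3267407/58996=55.38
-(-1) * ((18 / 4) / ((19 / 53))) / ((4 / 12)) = 1431 / 38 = 37.66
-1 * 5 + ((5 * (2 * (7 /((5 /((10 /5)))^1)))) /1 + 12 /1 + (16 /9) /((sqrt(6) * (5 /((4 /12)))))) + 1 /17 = 8 * sqrt(6) /405 + 596 /17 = 35.11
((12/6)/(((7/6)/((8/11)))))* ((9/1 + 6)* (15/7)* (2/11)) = 43200/5929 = 7.29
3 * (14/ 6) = 7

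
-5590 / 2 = -2795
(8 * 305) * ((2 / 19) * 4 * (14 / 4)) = 68320 / 19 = 3595.79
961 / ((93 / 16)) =496 / 3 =165.33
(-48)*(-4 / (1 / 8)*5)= 7680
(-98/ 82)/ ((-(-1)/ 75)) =-3675/ 41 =-89.63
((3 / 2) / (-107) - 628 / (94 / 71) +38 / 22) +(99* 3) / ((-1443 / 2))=-25173648849 / 53216878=-473.04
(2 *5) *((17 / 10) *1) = 17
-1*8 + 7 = -1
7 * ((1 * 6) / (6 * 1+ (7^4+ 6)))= 42 / 2413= 0.02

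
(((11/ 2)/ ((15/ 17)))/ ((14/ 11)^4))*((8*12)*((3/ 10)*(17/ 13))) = 139631217/ 1560650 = 89.47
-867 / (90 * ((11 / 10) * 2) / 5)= -1445 / 66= -21.89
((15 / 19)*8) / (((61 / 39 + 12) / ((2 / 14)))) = 4680 / 70357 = 0.07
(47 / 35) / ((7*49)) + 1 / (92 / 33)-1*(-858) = 948027169 / 1104460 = 858.36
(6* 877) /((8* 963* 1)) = 877 /1284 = 0.68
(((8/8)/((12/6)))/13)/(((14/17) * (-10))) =-17/3640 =-0.00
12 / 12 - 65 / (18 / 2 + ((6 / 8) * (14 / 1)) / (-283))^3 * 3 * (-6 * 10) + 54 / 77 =20050587021403 / 1116973327701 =17.95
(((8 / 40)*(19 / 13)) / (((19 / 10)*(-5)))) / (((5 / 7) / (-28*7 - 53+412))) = -7.02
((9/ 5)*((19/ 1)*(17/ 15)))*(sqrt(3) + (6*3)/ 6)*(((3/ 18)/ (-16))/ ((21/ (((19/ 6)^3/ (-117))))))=2215457*sqrt(3)/ 424569600 + 2215457/ 141523200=0.02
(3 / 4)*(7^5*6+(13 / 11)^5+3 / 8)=389787279099 / 5153632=75633.51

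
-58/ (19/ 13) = -754/ 19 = -39.68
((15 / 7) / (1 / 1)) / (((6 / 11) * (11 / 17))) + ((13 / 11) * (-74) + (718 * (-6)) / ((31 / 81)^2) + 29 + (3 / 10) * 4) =-21801760731 / 739970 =-29463.03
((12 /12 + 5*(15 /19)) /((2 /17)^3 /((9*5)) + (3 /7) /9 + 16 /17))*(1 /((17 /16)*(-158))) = -68458320 /2296996811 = -0.03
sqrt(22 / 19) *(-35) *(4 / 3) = -140 *sqrt(418) / 57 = -50.22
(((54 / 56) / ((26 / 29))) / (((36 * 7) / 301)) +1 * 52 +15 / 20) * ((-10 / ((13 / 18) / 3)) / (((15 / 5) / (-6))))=21242115 / 4732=4489.04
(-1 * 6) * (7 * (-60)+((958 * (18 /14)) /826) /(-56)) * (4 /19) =204001893 /384503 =530.56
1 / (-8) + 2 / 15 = 1 / 120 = 0.01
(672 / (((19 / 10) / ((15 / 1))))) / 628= 25200 / 2983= 8.45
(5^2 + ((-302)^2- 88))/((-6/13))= -1184833/6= -197472.17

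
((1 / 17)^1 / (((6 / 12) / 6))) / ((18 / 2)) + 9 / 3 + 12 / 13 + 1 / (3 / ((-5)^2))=2726 / 221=12.33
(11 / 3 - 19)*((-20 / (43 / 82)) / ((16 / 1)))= 4715 / 129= 36.55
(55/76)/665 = 11/10108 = 0.00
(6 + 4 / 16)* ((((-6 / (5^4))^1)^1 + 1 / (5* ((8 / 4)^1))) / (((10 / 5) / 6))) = 339 / 200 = 1.70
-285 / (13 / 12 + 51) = -684 / 125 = -5.47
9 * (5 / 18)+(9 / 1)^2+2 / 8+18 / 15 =1699 / 20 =84.95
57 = 57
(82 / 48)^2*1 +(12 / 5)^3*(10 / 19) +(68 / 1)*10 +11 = 191846731 / 273600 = 701.19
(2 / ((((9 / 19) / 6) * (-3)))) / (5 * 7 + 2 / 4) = -0.24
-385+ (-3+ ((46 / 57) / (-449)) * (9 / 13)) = -43030502 / 110903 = -388.00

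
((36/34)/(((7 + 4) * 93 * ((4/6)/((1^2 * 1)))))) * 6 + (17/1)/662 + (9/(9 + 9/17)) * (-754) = -24594059453/34538526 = -712.08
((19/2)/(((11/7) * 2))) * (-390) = -25935/22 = -1178.86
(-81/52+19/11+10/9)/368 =6593/1894464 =0.00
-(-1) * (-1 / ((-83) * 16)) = 1 / 1328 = 0.00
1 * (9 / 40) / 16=0.01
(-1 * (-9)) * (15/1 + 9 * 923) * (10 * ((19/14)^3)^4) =414432152020543316445/14173478093824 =29239975.49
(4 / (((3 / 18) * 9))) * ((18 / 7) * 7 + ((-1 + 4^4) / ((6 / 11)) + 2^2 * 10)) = 4204 / 3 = 1401.33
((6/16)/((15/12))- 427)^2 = 18207289/100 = 182072.89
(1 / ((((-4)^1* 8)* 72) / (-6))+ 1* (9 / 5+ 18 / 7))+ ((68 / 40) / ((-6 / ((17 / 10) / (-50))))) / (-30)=110217533 / 25200000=4.37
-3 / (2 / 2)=-3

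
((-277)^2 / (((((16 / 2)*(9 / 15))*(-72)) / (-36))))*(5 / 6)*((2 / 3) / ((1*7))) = 1918225 / 3024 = 634.33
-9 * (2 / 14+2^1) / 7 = -135 / 49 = -2.76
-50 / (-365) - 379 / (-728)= 34947 / 53144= 0.66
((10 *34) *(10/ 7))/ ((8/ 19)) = 8075/ 7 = 1153.57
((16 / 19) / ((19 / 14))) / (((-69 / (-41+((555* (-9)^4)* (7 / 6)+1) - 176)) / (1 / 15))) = -105728784 / 41515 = -2546.76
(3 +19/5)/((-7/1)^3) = -34/1715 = -0.02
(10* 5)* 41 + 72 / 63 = 14358 / 7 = 2051.14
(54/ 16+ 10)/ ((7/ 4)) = 107/ 14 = 7.64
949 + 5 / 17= 16138 / 17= 949.29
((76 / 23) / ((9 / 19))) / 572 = 361 / 29601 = 0.01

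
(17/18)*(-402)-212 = -1775/3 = -591.67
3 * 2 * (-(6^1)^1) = -36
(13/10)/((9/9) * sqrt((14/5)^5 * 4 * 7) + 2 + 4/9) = -804375/1218272332 + 1805895 * sqrt(10)/304568083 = 0.02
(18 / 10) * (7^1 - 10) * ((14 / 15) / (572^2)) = -63 / 4089800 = -0.00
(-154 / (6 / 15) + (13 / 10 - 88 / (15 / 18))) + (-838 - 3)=-13303 / 10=-1330.30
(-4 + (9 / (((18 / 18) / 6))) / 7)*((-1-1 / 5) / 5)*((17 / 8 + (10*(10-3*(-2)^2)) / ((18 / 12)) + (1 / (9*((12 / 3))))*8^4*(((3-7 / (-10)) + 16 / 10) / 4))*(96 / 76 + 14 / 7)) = -20245511 / 49875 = -405.93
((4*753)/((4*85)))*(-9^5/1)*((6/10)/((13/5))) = -133391691/1105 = -120716.46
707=707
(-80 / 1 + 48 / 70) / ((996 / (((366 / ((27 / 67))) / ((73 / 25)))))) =-28363780 / 1145151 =-24.77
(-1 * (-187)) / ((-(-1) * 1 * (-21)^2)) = 187 / 441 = 0.42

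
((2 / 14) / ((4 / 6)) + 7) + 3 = 143 / 14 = 10.21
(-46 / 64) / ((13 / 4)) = -23 / 104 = -0.22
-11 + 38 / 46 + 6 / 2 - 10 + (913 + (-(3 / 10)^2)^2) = 206041863 / 230000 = 895.83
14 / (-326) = -7 / 163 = -0.04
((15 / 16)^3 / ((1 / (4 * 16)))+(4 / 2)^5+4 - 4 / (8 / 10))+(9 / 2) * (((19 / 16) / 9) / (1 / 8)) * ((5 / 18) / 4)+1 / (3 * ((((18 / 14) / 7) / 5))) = 160943 / 1728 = 93.14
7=7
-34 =-34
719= 719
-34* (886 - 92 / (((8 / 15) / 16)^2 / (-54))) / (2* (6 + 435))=-76025462 / 441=-172393.34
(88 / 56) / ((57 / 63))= 33 / 19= 1.74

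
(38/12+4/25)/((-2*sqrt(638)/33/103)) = -51397*sqrt(638)/5800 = -223.83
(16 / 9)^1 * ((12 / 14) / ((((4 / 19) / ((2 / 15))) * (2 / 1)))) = 152 / 315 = 0.48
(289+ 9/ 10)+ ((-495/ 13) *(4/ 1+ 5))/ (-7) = 308359/ 910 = 338.86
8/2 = 4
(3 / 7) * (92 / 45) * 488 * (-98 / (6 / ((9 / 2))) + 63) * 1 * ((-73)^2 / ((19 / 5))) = -119625392 / 19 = -6296073.26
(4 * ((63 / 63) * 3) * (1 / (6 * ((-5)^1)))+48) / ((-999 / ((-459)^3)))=852415326 / 185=4607650.41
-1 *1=-1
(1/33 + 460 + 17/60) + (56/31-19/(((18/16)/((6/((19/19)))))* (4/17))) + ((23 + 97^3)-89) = 18672582757/20460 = 912638.45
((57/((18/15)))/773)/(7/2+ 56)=95/91987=0.00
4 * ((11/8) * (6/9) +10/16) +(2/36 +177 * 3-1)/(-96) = 1115/1728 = 0.65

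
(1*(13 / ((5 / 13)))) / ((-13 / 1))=-13 / 5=-2.60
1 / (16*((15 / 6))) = 1 / 40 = 0.02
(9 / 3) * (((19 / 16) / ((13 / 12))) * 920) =39330 / 13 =3025.38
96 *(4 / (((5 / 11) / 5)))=4224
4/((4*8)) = 0.12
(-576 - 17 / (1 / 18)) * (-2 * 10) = 17640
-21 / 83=-0.25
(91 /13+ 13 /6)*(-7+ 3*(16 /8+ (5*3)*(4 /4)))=1210 /3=403.33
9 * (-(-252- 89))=3069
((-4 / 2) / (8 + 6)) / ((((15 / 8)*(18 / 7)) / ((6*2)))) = -16 / 45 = -0.36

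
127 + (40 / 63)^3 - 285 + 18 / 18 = -39193379 / 250047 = -156.74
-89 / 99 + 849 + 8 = 84754 / 99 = 856.10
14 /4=3.50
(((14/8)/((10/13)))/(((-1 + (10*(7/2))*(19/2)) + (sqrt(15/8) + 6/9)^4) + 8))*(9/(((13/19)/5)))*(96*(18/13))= 2419485715938816/42335694714157 -10744113881088*sqrt(30)/42335694714157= 55.76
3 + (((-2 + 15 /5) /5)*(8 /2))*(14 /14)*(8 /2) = 31 /5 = 6.20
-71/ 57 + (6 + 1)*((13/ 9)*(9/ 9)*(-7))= -12316/ 171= -72.02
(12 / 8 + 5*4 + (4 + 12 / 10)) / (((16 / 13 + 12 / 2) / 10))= 3471 / 94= 36.93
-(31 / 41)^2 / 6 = -0.10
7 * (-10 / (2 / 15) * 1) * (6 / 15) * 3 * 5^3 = -78750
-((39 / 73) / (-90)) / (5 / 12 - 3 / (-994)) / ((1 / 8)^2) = 827008 / 913595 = 0.91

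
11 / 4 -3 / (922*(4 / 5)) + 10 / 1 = 47007 / 3688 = 12.75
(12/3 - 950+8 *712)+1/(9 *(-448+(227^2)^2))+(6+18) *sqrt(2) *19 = 5394.88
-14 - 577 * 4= -2322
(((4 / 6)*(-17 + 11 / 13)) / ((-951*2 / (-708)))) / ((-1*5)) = 3304 / 4121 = 0.80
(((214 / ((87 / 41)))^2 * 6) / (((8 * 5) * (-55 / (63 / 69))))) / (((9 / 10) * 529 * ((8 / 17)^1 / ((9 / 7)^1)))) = -327178073 / 2251138340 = -0.15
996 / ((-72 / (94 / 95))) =-3901 / 285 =-13.69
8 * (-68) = -544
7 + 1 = 8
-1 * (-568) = 568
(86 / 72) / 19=43 / 684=0.06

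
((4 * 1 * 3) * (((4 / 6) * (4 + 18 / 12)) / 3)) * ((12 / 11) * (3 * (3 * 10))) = 1440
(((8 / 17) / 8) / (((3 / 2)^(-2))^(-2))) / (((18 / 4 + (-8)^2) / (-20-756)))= -0.13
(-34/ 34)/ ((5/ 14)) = -14/ 5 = -2.80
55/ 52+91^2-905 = 383607/ 52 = 7377.06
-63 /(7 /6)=-54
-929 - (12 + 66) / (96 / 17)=-15085 / 16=-942.81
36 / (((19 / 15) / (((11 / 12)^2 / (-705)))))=-121 / 3572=-0.03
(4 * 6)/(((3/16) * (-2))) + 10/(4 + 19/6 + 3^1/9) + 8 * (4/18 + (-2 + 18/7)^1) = -3548/63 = -56.32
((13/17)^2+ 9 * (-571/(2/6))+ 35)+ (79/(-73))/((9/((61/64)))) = -186914381683/12151872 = -15381.53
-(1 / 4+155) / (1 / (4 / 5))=-124.20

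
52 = 52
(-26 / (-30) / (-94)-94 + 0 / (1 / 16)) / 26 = -132553 / 36660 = -3.62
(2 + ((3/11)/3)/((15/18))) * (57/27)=2204/495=4.45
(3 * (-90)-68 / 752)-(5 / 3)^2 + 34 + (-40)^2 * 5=13131835 / 1692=7761.13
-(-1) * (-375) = -375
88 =88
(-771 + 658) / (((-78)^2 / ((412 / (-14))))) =0.55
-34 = -34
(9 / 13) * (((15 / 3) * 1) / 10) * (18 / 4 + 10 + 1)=279 / 52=5.37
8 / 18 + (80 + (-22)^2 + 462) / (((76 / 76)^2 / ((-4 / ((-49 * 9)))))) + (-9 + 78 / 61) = 54589 / 26901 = 2.03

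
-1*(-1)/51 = 1/51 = 0.02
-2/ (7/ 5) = -1.43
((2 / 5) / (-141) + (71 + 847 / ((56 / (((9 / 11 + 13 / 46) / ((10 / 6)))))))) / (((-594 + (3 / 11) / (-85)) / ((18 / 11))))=-0.22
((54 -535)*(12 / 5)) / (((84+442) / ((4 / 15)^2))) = -15392 / 98625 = -0.16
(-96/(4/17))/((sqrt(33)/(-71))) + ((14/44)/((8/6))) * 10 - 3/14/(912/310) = 54155/23408 + 9656 * sqrt(33)/11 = 5045.00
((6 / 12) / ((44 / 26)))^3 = 2197 / 85184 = 0.03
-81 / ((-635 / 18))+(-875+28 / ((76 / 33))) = -10382488 / 12065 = -860.55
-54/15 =-18/5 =-3.60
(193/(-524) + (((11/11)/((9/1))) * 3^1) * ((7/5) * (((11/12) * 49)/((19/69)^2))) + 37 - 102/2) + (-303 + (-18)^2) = 133868751/472910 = 283.07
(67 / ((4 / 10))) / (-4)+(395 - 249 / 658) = 928429 / 2632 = 352.75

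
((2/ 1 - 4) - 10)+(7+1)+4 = 0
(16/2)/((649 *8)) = 1/649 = 0.00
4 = 4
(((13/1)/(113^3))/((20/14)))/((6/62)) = 0.00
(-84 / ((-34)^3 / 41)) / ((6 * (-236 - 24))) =-287 / 5109520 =-0.00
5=5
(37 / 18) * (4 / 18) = 37 / 81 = 0.46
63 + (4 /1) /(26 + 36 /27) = 2589 /41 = 63.15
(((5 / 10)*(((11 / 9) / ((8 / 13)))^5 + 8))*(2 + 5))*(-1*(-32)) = 526935149993 / 120932352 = 4357.27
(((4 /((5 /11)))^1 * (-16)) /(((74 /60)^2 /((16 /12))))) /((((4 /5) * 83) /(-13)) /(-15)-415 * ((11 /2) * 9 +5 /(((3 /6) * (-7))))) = 2306304000 /372789620513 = 0.01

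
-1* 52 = -52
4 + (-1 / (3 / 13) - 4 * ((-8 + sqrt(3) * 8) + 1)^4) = -8840.21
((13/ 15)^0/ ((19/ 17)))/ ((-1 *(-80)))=17/ 1520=0.01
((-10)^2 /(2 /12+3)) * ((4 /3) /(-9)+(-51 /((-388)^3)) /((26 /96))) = -4.68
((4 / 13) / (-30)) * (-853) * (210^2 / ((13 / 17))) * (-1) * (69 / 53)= -5883345720 / 8957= -656843.33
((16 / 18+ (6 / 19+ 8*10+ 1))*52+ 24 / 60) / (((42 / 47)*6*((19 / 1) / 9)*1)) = 12270901 / 32490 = 377.68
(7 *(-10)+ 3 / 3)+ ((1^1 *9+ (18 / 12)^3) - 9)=-525 / 8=-65.62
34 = 34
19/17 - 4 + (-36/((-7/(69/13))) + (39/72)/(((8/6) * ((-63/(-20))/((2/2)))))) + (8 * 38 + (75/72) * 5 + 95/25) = 93994633/278460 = 337.55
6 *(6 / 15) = 2.40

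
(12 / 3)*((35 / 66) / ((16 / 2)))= 35 / 132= 0.27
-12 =-12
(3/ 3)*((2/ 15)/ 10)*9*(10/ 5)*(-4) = -24/ 25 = -0.96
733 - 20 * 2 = 693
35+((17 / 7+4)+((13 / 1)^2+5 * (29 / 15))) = 220.10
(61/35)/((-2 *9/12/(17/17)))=-122/105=-1.16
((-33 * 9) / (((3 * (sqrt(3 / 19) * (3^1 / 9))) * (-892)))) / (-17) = -99 * sqrt(57) / 15164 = -0.05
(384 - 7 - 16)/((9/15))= 1805/3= 601.67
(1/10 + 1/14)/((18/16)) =16/105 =0.15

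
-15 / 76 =-0.20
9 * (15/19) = 7.11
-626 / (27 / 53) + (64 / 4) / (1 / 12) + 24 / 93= -867598 / 837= -1036.56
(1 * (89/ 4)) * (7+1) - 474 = -296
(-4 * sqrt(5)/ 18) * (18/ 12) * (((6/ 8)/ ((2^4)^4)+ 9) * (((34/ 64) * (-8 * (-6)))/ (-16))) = 40108083 * sqrt(5)/ 8388608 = 10.69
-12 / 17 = -0.71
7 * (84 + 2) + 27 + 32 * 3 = 725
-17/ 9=-1.89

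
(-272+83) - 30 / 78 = -2462 / 13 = -189.38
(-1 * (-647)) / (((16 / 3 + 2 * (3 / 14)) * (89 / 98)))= 1331526 / 10769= 123.64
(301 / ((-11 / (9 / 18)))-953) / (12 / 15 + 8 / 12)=-319005 / 484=-659.10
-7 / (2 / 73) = -511 / 2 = -255.50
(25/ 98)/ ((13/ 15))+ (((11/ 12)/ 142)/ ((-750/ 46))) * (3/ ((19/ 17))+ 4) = 2255970053/ 7733817000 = 0.29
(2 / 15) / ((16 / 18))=3 / 20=0.15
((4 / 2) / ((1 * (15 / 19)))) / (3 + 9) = 19 / 90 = 0.21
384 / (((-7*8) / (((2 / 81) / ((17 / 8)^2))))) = -2048 / 54621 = -0.04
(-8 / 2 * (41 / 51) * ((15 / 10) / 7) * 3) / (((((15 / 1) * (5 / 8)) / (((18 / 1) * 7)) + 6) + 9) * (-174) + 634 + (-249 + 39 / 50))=16400 / 17748187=0.00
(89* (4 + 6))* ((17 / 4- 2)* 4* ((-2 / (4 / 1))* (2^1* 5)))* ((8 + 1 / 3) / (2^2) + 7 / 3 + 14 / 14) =-216937.50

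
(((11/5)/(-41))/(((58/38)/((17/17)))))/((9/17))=-3553/53505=-0.07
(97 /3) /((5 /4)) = 388 /15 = 25.87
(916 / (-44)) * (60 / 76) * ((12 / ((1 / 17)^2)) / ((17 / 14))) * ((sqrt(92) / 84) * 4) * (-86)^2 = -6910230720 * sqrt(23) / 209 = -158566039.81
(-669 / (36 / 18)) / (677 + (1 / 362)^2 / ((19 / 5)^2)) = -5274717566 / 10675586831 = -0.49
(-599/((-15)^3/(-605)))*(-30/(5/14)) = 2029412/225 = 9019.61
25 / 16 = 1.56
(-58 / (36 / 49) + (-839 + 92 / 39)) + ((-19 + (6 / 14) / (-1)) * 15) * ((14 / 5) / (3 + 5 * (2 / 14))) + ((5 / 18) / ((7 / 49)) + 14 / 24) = -4531 / 4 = -1132.75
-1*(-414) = 414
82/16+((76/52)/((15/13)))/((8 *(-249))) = 5.12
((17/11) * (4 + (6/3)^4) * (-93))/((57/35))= -368900/209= -1765.07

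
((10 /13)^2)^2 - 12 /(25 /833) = -285245756 /714025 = -399.49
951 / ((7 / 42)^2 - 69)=-13.79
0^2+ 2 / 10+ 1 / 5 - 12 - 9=-103 / 5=-20.60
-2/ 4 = -1/ 2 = -0.50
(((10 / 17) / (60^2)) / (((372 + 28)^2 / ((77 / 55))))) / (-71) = -0.00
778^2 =605284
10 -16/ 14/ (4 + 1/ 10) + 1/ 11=30977/ 3157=9.81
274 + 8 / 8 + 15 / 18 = 1655 / 6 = 275.83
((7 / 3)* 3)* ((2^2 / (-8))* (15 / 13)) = -105 / 26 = -4.04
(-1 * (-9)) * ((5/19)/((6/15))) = 225/38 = 5.92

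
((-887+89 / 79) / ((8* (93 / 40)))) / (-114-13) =116640 / 311023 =0.38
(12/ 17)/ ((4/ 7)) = 21/ 17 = 1.24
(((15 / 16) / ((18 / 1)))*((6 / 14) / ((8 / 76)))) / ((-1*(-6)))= 0.04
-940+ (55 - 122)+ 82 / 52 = -26141 / 26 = -1005.42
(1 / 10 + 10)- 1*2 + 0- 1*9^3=-7209 / 10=-720.90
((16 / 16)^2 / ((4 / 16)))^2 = 16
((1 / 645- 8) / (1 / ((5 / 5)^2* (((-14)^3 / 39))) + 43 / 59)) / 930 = -417610732 / 34698623175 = -0.01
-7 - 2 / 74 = -260 / 37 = -7.03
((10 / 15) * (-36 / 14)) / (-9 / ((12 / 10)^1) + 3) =8 / 21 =0.38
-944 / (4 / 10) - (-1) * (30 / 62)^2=-2267735 / 961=-2359.77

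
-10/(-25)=2/5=0.40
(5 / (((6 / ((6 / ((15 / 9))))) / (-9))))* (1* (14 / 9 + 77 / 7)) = -339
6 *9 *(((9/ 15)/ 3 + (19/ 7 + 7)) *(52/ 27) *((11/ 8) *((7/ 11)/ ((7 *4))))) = 4511/ 140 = 32.22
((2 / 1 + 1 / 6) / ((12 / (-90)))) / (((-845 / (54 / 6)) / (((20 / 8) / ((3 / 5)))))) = 75 / 104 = 0.72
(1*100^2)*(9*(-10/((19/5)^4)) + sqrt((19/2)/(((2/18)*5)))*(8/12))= 23251.83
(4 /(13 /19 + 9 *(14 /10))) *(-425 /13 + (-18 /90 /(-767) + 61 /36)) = -81311051 /8711586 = -9.33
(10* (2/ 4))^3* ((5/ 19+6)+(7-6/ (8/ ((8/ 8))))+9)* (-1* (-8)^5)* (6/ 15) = 669696000/ 19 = 35247157.89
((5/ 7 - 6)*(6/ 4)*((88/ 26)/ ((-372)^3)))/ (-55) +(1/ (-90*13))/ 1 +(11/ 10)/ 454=1389682169/ 886165469280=0.00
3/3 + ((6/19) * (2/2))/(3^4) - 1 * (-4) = 2567/513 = 5.00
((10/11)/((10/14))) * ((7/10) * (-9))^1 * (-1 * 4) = 1764/55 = 32.07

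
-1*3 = -3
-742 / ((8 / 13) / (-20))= 24115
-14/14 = -1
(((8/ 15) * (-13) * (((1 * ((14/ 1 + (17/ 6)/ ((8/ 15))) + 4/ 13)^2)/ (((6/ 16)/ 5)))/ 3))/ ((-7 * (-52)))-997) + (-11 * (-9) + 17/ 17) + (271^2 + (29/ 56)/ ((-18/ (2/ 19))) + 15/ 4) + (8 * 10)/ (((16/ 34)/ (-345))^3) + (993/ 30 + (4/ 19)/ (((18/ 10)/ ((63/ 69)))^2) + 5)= -1619201286506987596849/ 51366238560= -31522675825.59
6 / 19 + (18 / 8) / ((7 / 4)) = 213 / 133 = 1.60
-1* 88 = -88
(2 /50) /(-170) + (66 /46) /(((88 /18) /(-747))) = -42859171 /195500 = -219.23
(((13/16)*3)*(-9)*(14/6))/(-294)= 39/224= 0.17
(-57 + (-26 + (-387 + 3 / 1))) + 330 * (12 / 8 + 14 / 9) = 1624 / 3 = 541.33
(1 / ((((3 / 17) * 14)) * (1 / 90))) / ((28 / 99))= 25245 / 196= 128.80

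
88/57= 1.54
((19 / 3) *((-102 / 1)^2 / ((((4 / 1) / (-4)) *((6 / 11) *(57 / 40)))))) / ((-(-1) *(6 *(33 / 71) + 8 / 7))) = -63198520 / 2931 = -21562.10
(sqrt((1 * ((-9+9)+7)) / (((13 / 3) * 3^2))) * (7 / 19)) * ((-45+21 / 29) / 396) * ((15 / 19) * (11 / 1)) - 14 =-14 - 3745 * sqrt(273) / 408291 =-14.15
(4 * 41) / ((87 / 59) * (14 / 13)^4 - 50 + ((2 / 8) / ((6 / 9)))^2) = -17686799104 / 5163250621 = -3.43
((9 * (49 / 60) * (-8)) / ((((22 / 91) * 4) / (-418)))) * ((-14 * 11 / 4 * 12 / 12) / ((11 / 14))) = -12453987 / 10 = -1245398.70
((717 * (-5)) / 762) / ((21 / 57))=-12.77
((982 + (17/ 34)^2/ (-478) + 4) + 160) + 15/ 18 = 6578233/ 5736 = 1146.83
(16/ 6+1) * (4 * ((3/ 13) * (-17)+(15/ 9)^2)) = -5896/ 351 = -16.80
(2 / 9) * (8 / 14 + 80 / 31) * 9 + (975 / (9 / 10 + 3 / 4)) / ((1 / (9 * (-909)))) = -4834220.97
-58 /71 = -0.82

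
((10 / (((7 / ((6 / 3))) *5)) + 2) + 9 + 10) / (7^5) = 151 / 117649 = 0.00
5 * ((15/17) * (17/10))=15/2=7.50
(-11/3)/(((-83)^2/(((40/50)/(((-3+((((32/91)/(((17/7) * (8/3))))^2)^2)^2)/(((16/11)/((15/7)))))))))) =2549272161796884142528/26460506132743441793679675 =0.00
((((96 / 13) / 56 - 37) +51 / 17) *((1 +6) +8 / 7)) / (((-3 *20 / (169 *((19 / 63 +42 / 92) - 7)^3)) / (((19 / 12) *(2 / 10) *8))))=-1861097103441461639 / 3888880972200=-478568.80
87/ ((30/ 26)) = 377/ 5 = 75.40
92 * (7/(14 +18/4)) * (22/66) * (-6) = -2576/37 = -69.62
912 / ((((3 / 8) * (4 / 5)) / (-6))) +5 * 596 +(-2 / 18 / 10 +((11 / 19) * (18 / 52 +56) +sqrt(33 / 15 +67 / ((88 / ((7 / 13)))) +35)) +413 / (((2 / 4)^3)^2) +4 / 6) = sqrt(307634470) / 2860 +124546654 / 11115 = 11211.41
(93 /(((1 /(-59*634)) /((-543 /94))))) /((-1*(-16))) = 944482797 /752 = 1255961.17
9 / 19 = 0.47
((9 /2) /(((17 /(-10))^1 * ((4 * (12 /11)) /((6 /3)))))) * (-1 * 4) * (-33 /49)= -5445 /1666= -3.27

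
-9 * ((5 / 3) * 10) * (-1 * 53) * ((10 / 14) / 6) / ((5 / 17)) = 22525 / 7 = 3217.86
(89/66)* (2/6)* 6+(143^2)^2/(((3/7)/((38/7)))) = 5296713615.36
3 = 3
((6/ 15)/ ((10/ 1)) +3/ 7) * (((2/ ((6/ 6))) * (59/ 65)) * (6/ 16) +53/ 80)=57277/ 91000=0.63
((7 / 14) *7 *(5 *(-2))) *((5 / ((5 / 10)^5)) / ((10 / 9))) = -5040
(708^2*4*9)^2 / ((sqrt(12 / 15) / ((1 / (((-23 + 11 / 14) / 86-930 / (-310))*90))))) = 10890856066535424*sqrt(5) / 16505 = 1475473765400.74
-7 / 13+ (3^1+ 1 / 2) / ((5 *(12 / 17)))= 707 / 1560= 0.45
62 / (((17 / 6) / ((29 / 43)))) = 10788 / 731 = 14.76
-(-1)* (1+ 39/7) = 6.57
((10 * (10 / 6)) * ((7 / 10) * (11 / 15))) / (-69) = -77 / 621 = -0.12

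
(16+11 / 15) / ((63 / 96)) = 8032 / 315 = 25.50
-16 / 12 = -1.33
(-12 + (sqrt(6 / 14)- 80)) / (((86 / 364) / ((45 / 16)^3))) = -190724625 / 22016 + 1184625 * sqrt(21) / 88064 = -8601.36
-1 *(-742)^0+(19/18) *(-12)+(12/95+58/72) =-43553/3420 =-12.73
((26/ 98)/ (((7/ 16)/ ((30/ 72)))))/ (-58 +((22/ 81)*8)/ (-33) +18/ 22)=-0.00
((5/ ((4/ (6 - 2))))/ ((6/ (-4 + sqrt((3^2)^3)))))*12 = 230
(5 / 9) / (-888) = -5 / 7992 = -0.00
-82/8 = -41/4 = -10.25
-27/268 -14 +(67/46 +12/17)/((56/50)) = -17853821/1467032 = -12.17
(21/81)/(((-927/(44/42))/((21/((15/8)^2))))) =-9856/5631525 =-0.00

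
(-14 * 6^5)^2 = 11851370496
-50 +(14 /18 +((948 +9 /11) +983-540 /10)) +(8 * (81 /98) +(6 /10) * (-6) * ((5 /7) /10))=44506738 /24255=1834.95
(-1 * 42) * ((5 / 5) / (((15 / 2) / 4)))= -112 / 5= -22.40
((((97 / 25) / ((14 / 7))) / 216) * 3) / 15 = 97 / 54000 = 0.00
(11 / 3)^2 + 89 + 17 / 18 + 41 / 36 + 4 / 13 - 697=-277133 / 468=-592.16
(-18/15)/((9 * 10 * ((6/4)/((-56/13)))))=112/2925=0.04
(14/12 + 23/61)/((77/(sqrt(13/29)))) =565 * sqrt(377)/817278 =0.01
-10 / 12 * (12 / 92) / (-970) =1 / 8924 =0.00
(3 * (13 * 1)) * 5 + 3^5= 438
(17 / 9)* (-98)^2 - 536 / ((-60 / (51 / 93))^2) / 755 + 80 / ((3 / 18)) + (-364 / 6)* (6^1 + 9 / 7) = 5935402658137 / 326499750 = 18178.89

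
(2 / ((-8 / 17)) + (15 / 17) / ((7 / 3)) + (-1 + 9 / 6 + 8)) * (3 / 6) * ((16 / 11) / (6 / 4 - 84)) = -8812 / 215985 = -0.04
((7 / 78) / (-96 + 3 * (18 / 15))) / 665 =-1 / 684684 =-0.00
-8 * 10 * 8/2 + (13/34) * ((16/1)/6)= -16268/51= -318.98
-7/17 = -0.41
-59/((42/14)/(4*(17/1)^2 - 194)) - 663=-19582.33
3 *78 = 234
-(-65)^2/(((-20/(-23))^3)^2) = -9772.68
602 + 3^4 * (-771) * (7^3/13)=-1647143.62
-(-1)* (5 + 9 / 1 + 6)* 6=120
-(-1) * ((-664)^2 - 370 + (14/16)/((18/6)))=10572631/24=440526.29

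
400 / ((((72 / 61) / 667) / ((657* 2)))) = 297015100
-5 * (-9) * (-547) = -24615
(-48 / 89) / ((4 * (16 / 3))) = -0.03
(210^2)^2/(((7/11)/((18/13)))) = 55010340000/13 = 4231564615.38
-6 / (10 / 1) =-3 / 5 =-0.60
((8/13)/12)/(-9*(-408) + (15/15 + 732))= 2/171795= 0.00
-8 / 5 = -1.60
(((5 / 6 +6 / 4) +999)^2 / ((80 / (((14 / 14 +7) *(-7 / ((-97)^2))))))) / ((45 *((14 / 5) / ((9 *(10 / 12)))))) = -1128002 / 254043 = -4.44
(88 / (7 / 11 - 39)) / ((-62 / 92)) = 22264 / 6541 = 3.40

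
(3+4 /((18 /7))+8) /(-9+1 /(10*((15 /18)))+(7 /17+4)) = -48025 /17091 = -2.81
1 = 1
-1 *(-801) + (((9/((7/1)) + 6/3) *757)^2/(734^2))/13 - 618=183.88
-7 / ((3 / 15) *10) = -7 / 2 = -3.50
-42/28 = -3/2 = -1.50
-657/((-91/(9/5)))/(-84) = -1971/12740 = -0.15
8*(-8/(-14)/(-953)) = -0.00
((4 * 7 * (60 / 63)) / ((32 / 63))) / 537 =0.10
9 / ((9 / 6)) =6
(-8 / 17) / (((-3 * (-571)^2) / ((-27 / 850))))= -36 / 2355646225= -0.00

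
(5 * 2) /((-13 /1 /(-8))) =80 /13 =6.15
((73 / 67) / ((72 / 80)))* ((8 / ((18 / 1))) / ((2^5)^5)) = 0.00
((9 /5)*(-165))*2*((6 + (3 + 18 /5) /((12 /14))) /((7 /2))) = -81378 /35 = -2325.09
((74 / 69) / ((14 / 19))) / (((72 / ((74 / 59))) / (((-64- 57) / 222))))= -85063 / 6155352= -0.01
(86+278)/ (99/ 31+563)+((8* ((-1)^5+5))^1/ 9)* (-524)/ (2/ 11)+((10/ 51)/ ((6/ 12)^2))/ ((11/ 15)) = -75662310401/ 7385004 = -10245.40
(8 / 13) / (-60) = -2 / 195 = -0.01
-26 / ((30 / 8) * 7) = -104 / 105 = -0.99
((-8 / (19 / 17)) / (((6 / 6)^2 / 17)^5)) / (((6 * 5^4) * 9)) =-96550276 / 320625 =-301.13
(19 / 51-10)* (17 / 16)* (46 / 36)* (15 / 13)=-56465 / 3744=-15.08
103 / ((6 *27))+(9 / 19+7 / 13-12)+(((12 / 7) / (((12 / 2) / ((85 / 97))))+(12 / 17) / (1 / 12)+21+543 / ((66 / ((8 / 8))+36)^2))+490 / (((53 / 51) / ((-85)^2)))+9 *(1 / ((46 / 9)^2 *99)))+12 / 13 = 4124816642338918116203 / 1210803913438119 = 3406676.01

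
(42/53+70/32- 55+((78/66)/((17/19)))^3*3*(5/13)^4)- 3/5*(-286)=43156031206141/360440869360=119.73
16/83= 0.19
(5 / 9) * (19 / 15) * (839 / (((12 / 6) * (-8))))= -15941 / 432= -36.90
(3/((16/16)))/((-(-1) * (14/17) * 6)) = 17/28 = 0.61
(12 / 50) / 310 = 3 / 3875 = 0.00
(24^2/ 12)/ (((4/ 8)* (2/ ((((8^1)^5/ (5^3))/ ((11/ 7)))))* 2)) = 5505024/ 1375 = 4003.65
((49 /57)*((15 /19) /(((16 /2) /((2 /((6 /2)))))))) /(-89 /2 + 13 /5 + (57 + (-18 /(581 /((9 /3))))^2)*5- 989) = -413512225 /5453385200034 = -0.00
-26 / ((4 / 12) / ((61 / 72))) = -793 / 12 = -66.08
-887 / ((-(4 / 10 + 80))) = 4435 / 402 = 11.03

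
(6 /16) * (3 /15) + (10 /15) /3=107 /360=0.30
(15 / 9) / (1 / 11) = 18.33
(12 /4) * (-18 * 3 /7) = -162 /7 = -23.14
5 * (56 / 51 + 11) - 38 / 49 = 149227 / 2499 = 59.71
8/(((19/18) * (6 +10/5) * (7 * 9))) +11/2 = 1467/266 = 5.52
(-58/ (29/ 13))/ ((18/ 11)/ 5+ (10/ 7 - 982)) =5005/ 188697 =0.03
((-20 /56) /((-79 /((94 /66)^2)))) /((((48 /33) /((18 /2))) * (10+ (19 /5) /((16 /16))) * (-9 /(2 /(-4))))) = 55225 /241762752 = 0.00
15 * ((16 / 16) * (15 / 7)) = 225 / 7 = 32.14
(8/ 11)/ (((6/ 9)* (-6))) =-2/ 11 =-0.18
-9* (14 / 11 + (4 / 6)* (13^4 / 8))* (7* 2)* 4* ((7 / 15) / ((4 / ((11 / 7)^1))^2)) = -3457729 / 40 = -86443.22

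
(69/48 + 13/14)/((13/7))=1.27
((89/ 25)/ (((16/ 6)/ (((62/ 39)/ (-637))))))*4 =-2759/ 207025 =-0.01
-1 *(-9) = 9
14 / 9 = 1.56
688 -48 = 640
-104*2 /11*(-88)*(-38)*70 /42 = -316160 /3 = -105386.67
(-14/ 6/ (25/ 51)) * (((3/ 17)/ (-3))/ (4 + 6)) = 7/ 250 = 0.03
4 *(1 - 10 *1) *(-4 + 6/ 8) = 117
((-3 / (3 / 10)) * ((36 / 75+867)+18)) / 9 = -983.87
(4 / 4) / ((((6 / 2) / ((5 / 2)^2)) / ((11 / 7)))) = 275 / 84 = 3.27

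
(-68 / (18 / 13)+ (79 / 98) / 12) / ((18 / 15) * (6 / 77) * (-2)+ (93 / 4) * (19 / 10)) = -9516485 / 8535429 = -1.11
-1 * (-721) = 721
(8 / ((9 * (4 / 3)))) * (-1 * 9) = -6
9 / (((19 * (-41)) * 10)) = -9 / 7790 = -0.00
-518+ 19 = -499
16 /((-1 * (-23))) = 16 /23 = 0.70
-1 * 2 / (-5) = 2 / 5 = 0.40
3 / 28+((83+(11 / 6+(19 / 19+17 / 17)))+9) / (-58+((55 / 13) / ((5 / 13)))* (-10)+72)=-3593 / 4032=-0.89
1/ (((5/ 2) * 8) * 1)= 1/ 20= 0.05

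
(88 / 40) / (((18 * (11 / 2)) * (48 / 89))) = 89 / 2160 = 0.04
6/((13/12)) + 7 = 163/13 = 12.54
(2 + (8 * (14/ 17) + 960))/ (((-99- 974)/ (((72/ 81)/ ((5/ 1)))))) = -131728/ 820845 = -0.16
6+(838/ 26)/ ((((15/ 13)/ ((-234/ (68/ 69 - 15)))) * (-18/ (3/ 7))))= -172773/ 33845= -5.10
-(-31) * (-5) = -155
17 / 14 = 1.21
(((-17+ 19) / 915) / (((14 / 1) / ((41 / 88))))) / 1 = 41 / 563640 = 0.00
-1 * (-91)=91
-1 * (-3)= 3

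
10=10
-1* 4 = -4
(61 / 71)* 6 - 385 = -26969 / 71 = -379.85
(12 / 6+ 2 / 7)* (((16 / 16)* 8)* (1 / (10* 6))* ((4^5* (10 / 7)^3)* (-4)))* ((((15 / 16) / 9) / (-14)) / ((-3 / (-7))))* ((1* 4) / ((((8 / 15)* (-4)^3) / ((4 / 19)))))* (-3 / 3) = 640000 / 410571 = 1.56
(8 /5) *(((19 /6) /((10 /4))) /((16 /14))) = 1.77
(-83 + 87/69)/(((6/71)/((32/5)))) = -427136/69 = -6190.38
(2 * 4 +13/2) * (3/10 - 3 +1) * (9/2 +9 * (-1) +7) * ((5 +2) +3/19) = -8381/19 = -441.11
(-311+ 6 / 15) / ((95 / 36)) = -55908 / 475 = -117.70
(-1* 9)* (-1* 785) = 7065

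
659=659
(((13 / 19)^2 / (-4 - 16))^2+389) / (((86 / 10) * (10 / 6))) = 60833928483 / 2241521200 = 27.14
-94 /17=-5.53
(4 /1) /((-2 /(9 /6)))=-3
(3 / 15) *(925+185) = 222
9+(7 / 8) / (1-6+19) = 145 / 16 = 9.06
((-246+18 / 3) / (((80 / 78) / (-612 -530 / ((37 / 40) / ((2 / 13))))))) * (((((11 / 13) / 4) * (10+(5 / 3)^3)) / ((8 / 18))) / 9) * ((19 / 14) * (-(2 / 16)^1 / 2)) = -6950553115 / 646464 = -10751.65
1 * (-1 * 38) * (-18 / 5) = 136.80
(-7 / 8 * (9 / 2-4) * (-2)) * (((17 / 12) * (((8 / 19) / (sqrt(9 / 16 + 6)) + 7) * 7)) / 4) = 119 * sqrt(105) / 3420 + 5831 / 384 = 15.54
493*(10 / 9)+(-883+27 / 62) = -186811 / 558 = -334.79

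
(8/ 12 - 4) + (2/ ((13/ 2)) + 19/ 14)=-911/ 546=-1.67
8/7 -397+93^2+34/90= 2599859/315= 8253.52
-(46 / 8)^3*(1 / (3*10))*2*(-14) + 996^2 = 476252849 / 480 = 992193.44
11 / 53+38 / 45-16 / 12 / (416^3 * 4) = 180626160869 / 171699240960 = 1.05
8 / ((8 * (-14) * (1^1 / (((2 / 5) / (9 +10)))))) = -0.00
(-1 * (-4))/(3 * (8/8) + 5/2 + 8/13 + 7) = 104/341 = 0.30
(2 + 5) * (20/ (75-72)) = 140/ 3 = 46.67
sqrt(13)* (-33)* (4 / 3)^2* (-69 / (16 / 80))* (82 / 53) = 1659680* sqrt(13) / 53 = 112906.82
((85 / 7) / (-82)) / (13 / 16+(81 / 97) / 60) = -329800 / 1840531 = -0.18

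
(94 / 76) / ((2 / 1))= 47 / 76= 0.62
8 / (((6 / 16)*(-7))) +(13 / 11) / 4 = -2543 / 924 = -2.75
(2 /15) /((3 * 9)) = 2 /405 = 0.00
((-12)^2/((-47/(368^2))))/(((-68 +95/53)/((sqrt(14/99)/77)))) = 344518656 * sqrt(154)/139689781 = 30.61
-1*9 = -9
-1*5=-5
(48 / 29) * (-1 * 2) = -96 / 29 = -3.31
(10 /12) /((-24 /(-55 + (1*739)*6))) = -21895 /144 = -152.05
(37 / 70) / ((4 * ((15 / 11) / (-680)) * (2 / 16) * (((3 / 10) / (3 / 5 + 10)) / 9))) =-5867312 / 35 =-167637.49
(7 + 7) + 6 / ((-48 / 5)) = 13.38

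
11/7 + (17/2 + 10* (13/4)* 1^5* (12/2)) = 2871/14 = 205.07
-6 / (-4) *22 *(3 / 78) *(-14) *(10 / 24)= -385 / 52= -7.40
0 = 0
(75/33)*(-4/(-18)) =50/99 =0.51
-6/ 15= -2/ 5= -0.40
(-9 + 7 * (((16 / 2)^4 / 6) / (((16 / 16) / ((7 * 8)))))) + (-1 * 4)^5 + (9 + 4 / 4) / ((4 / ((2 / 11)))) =8796902 / 33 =266572.79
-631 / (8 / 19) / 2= -11989 / 16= -749.31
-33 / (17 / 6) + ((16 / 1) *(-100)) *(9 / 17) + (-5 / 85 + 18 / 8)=-58243 / 68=-856.51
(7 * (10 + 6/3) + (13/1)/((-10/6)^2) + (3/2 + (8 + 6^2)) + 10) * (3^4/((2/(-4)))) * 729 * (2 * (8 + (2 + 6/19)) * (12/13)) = -2002418669664/6175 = -324278327.07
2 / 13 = 0.15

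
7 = 7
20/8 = 5/2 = 2.50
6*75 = 450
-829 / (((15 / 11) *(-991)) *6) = 9119 / 89190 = 0.10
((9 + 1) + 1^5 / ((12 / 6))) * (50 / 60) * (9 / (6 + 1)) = 45 / 4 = 11.25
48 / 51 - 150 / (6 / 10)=-4234 / 17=-249.06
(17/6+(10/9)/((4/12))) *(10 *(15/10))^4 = 624375/2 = 312187.50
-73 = -73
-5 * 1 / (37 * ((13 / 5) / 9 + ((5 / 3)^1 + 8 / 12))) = -225 / 4366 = -0.05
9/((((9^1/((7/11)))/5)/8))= 280/11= 25.45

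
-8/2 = -4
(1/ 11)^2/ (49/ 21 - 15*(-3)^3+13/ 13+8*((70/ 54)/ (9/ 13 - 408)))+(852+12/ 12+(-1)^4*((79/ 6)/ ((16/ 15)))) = 39117536635393/ 45204620384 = 865.34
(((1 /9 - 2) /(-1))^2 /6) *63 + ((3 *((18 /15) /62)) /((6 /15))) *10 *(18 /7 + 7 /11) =5429111 /128898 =42.12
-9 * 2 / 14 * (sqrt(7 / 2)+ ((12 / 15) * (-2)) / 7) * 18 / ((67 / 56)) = 10368 / 2345- 648 * sqrt(14) / 67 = -31.77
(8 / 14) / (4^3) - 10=-1119 / 112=-9.99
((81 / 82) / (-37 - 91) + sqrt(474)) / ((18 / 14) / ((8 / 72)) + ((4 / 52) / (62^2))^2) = 1.88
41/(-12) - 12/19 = -923/228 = -4.05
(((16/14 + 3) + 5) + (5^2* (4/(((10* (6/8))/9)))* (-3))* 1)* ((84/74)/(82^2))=-3684/62197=-0.06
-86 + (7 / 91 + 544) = 5955 / 13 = 458.08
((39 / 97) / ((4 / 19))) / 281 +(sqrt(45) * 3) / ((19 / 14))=741 / 109028 +126 * sqrt(5) / 19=14.84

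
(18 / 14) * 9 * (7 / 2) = 81 / 2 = 40.50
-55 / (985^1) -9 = -1784 / 197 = -9.06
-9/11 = -0.82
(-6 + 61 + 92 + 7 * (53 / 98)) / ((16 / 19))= 40109 / 224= 179.06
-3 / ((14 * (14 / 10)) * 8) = -15 / 784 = -0.02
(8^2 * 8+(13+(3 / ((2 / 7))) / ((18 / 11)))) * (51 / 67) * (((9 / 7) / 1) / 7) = 139383 / 1876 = 74.30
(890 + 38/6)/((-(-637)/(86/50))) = 2.42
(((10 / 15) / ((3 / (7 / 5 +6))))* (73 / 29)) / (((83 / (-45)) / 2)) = -10804 / 2407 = -4.49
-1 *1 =-1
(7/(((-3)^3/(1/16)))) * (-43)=301/432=0.70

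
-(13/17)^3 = -2197/4913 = -0.45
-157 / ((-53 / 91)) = 14287 / 53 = 269.57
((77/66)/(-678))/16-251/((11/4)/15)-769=-1530804749/715968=-2138.09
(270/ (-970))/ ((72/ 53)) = -159/ 776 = -0.20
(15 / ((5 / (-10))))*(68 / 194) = -10.52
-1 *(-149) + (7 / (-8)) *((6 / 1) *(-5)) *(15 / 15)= 701 / 4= 175.25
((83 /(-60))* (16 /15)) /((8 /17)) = -1411 /450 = -3.14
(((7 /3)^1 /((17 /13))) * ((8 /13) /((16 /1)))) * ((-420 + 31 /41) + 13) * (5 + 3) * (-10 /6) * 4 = 3109120 /2091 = 1486.91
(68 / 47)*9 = 612 / 47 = 13.02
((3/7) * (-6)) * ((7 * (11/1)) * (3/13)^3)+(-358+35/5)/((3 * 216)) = -156865/52728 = -2.97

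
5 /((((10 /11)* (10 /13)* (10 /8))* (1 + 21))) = 13 /50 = 0.26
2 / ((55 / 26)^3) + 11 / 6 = 2041037 / 998250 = 2.04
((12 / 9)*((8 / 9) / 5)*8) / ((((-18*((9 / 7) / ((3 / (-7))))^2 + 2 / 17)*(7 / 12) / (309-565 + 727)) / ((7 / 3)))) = -42704 / 1935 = -22.07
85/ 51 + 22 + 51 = 224/ 3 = 74.67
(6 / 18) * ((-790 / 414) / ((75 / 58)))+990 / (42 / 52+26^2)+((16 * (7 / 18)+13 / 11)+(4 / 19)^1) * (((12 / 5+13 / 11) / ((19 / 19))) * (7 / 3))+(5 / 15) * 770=24214186271237 / 75368602089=321.28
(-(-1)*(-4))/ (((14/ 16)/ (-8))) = 256/ 7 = 36.57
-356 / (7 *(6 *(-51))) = 178 / 1071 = 0.17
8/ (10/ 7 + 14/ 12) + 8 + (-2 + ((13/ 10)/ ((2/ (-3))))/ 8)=154149/ 17440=8.84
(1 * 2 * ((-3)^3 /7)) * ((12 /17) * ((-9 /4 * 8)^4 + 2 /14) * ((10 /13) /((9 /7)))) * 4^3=-33861104640 /1547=-21888238.29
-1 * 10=-10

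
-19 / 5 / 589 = -1 / 155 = -0.01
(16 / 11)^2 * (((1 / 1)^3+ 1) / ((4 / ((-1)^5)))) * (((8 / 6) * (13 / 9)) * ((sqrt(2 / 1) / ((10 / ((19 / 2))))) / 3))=-31616 * sqrt(2) / 49005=-0.91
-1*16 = -16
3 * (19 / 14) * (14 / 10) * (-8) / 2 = -114 / 5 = -22.80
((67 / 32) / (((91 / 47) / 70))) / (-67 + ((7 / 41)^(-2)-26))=-771505 / 598208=-1.29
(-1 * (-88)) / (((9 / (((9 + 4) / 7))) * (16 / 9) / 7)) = 143 / 2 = 71.50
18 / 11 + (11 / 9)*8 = 1130 / 99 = 11.41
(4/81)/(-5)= -4/405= -0.01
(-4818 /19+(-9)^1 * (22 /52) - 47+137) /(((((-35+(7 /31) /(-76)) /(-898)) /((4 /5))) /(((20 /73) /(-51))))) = 24553561408 /1330440111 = 18.46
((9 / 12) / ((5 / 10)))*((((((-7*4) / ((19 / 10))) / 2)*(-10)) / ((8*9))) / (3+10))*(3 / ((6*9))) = 175 / 26676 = 0.01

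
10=10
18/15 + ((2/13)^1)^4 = 171446/142805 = 1.20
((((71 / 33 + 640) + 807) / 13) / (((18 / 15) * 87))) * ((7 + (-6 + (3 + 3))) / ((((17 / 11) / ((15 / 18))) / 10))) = 20922125 / 519129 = 40.30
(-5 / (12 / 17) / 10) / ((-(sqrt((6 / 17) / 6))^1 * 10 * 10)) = 0.03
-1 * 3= -3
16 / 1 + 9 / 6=35 / 2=17.50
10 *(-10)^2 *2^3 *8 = 64000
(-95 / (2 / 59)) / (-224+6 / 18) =16815 / 1342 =12.53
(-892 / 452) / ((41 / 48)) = -10704 / 4633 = -2.31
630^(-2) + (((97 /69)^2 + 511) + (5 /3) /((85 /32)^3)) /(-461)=-529242979163027 /475537160769300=-1.11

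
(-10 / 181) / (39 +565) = -5 / 54662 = -0.00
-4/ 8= -1/ 2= -0.50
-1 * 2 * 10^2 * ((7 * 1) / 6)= -700 / 3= -233.33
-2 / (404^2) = -1 / 81608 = -0.00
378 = 378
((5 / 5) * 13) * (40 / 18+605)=71045 / 9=7893.89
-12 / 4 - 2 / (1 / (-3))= 3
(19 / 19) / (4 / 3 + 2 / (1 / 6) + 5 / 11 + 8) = 33 / 719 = 0.05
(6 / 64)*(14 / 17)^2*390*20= 143325 / 289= 495.93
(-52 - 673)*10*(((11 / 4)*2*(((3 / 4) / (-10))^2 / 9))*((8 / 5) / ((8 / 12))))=-59.81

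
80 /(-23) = -80 /23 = -3.48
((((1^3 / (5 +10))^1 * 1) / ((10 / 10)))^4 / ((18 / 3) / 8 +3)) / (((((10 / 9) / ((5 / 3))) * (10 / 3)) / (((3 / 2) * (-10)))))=-1 / 28125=-0.00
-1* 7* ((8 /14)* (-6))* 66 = 1584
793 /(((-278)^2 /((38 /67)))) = 15067 /2589014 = 0.01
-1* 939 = -939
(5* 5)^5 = 9765625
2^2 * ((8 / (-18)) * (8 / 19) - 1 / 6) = -242 / 171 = -1.42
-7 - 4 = -11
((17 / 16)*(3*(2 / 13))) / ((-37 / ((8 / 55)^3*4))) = -13056 / 80026375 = -0.00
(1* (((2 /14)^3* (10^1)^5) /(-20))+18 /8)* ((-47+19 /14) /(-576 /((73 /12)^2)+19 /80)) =-575926719030 /15688779869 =-36.71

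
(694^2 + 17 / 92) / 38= 44310529 / 3496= 12674.64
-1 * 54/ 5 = -54/ 5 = -10.80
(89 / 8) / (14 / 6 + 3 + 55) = 267 / 1448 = 0.18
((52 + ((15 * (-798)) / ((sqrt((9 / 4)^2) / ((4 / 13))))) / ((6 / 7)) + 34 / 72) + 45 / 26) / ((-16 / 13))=868393 / 576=1507.63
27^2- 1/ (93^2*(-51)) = 729.00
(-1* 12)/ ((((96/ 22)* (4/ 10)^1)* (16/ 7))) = -385/ 128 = -3.01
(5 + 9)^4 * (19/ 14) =52136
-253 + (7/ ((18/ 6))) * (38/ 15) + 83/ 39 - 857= -644647/ 585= -1101.96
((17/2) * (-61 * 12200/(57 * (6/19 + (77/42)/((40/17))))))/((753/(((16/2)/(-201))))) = 4048448000/755705529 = 5.36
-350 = -350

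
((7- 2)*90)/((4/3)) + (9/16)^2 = 86481/256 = 337.82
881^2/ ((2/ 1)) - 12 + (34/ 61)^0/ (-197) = 152898987/ 394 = 388068.49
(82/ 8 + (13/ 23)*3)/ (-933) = -0.01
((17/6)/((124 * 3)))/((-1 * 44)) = -0.00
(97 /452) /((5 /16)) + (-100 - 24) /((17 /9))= -623944 /9605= -64.96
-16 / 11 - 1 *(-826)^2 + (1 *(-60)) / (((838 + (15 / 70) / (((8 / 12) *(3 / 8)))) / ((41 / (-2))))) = -22034785317 / 32296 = -682275.99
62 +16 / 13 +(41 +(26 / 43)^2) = 2514183 / 24037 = 104.60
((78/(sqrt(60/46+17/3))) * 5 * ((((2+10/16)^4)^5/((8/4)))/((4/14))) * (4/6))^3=828236298582774474692021297871785683493264777490424372049539434837258422517839192608875 * sqrt(33189)/2097986395445401847092577080168773272374053858269351378944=71919833952776321249386240000000.00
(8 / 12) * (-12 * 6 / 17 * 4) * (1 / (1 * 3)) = -64 / 17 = -3.76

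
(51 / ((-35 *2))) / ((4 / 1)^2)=-51 / 1120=-0.05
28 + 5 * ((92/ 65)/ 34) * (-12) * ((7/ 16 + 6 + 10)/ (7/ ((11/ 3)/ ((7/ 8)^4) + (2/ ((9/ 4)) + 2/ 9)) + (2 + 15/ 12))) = 5385885238/ 295517443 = 18.23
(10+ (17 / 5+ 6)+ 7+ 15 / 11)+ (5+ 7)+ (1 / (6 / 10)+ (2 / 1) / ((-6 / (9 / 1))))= 6341 / 165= 38.43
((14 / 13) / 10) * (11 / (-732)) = -77 / 47580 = -0.00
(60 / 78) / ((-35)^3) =-2 / 111475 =-0.00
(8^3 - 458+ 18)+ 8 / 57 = 4112 / 57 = 72.14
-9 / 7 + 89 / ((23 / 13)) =49.02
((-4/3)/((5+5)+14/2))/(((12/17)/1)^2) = -17/108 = -0.16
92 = 92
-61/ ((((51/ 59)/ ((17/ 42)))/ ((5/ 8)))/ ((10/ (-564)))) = 89975/ 284256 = 0.32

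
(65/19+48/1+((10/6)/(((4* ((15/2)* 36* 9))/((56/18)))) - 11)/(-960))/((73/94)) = 115715208887/1747220544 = 66.23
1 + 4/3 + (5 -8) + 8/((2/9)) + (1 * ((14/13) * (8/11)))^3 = 314180726/8772621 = 35.81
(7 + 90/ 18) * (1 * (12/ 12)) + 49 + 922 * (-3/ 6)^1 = -400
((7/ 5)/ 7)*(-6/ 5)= -6/ 25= -0.24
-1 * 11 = -11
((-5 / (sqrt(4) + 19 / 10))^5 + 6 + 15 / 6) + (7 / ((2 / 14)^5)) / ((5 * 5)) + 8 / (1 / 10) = 21613190656877 / 4511209950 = 4791.00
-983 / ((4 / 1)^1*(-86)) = 983 / 344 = 2.86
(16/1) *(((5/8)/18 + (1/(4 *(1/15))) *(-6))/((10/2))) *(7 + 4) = -7117/9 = -790.78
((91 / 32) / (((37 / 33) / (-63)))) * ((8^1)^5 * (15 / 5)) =-581188608 / 37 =-15707800.22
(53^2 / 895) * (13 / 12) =36517 / 10740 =3.40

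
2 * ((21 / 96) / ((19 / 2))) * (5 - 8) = -21 / 152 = -0.14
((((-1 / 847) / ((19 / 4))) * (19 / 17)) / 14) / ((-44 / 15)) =15 / 2217446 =0.00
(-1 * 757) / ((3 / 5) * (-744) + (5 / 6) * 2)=11355 / 6671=1.70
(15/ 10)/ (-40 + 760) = 1/ 480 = 0.00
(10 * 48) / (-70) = -48 / 7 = -6.86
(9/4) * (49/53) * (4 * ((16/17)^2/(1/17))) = 112896/901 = 125.30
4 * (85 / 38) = 170 / 19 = 8.95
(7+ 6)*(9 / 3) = 39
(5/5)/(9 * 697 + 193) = 1/6466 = 0.00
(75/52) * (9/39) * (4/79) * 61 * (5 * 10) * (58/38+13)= 746.66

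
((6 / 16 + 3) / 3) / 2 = 9 / 16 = 0.56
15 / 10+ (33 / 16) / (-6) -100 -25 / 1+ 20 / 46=-90829 / 736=-123.41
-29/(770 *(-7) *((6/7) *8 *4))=29/147840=0.00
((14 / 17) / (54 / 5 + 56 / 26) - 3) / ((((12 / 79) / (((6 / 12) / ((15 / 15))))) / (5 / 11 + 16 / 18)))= -27601889 / 2125629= -12.99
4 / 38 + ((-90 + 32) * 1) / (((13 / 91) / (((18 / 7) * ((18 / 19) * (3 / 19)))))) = -156.06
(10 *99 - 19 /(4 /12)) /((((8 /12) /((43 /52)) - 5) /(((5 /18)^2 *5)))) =-1671625 /19476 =-85.83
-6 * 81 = -486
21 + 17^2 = 310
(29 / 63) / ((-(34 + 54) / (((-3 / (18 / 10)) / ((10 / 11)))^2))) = -319 / 18144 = -0.02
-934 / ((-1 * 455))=934 / 455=2.05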